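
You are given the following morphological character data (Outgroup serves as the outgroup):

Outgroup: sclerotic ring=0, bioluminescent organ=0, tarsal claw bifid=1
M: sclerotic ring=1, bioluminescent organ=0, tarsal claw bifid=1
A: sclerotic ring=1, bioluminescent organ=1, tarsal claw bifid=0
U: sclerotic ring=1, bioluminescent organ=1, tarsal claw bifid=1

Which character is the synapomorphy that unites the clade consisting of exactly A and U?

bioluminescent organ

Character polarity is set by the outgroup: the derived state is whichever differs from the outgroup's state, so for tarsal claw bifid the derived state is '0', and for the remaining characters it is '1'.
sclerotic ring (derived state '1') is shared by all ingroup taxa — unites the whole ingroup.
Only A and U show the derived state '1' for bioluminescent organ, supporting them as a clade.
tarsal claw bifid (derived state '0') is unique to A (autapomorphy; uninformative for grouping).
Most parsimonious ingroup topology: (M,(A,U)).
The clade {A, U} is supported by bioluminescent organ: its derived state '1' occurs in exactly those taxa and in no other taxon (including the outgroup).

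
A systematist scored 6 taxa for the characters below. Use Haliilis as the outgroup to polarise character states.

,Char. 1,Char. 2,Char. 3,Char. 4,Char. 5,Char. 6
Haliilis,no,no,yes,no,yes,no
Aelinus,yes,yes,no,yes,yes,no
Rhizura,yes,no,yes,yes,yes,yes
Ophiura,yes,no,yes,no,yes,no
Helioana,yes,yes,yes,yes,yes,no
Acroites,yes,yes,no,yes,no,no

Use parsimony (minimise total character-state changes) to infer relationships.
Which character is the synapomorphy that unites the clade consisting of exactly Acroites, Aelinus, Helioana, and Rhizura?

Char. 4

Character polarity is set by the outgroup: the derived state is whichever differs from the outgroup's state, so for Char. 3, Char. 5 the derived state is 'no', and for the remaining characters it is 'yes'.
All ingroup taxa share the derived state 'yes' for Char. 1; it defines the ingroup but does not resolve relationships within it.
Char. 2: derived state 'yes' in Acroites, Aelinus, and Helioana only — synapomorphy for {Acroites, Aelinus, Helioana}.
Char. 3 (derived state 'no') is shared by Acroites and Aelinus — a synapomorphy uniting that clade.
Char. 4 (derived state 'yes') is shared by Acroites, Aelinus, Helioana, and Rhizura — a synapomorphy uniting that clade.
Char. 5 (derived state 'no') is unique to Acroites (autapomorphy; uninformative for grouping).
Char. 6: derived state 'yes' in Rhizura only — an autapomorphy, so it tells us nothing about relationships among taxa.
Most parsimonious ingroup topology: ((((Aelinus,Acroites),Helioana),Rhizura),Ophiura).
The clade {Acroites, Aelinus, Helioana, Rhizura} is supported by Char. 4: its derived state 'yes' occurs in exactly those taxa and in no other taxon (including the outgroup).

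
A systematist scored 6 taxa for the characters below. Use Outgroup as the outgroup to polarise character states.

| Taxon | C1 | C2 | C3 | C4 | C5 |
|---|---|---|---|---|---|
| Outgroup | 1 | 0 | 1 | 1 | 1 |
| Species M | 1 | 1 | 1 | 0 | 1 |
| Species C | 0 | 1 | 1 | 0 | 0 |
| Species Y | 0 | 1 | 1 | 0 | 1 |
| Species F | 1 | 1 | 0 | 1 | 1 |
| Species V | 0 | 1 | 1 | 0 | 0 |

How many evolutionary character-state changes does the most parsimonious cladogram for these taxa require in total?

5

Character polarity is set by the outgroup: the derived state is whichever differs from the outgroup's state, so for C1, C3, C4, C5 the derived state is '0', and for the remaining characters it is '1'.
C1: derived state '0' in Species C, Species V, and Species Y only — synapomorphy for {Species C, Species V, Species Y}.
All ingroup taxa share the derived state '1' for C2; it defines the ingroup but does not resolve relationships within it.
C3 (derived state '0') is unique to Species F (autapomorphy; uninformative for grouping).
C4: derived state '0' in Species C, Species M, Species V, and Species Y only — synapomorphy for {Species C, Species M, Species V, Species Y}.
Only Species C and Species V show the derived state '0' for C5, supporting them as a clade.
Most parsimonious ingroup topology: ((Species M,((Species C,Species V),Species Y)),Species F).
Changes per character on this tree: C1: 1; C2: 1; C3: 1; C4: 1; C5: 1.
Total = 5.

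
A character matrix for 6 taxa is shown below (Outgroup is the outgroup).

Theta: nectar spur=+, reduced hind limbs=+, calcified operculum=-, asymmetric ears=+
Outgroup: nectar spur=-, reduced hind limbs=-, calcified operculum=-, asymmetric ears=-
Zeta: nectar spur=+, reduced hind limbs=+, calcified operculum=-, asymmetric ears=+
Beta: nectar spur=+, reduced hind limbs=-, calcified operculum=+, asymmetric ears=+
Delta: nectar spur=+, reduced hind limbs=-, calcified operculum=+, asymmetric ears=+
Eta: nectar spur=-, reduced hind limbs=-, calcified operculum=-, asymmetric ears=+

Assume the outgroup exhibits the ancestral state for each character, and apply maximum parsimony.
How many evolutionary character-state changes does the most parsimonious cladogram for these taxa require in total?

4

The outgroup has state '-' for every character, so '+' is the derived state throughout.
nectar spur (derived state '+') is shared by Beta, Delta, Theta, and Zeta — a synapomorphy uniting that clade.
reduced hind limbs: derived state '+' in Theta and Zeta only — synapomorphy for {Theta, Zeta}.
calcified operculum: derived state '+' in Beta and Delta only — synapomorphy for {Beta, Delta}.
All ingroup taxa share the derived state '+' for asymmetric ears; it defines the ingroup but does not resolve relationships within it.
Most parsimonious ingroup topology: (((Theta,Zeta),(Delta,Beta)),Eta).
Changes per character on this tree: nectar spur: 1; reduced hind limbs: 1; calcified operculum: 1; asymmetric ears: 1.
Total = 4.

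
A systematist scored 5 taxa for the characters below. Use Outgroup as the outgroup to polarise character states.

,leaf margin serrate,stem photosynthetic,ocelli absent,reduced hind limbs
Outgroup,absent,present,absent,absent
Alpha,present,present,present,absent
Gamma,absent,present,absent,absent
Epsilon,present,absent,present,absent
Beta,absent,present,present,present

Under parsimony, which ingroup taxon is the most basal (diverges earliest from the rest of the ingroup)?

Character polarity is set by the outgroup: the derived state is whichever differs from the outgroup's state, so for stem photosynthetic the derived state is 'absent', and for the remaining characters it is 'present'.
leaf margin serrate: derived state 'present' in Alpha and Epsilon only — synapomorphy for {Alpha, Epsilon}.
stem photosynthetic: derived state 'absent' in Epsilon only — an autapomorphy, so it tells us nothing about relationships among taxa.
Only Alpha, Beta, and Epsilon show the derived state 'present' for ocelli absent, supporting them as a clade.
reduced hind limbs: derived state 'present' in Beta only — an autapomorphy, so it tells us nothing about relationships among taxa.
Most parsimonious ingroup topology: (((Alpha,Epsilon),Beta),Gamma).
Gamma is sister to the clade containing all other ingroup taxa, so it is the earliest-diverging (most basal) ingroup lineage.

Gamma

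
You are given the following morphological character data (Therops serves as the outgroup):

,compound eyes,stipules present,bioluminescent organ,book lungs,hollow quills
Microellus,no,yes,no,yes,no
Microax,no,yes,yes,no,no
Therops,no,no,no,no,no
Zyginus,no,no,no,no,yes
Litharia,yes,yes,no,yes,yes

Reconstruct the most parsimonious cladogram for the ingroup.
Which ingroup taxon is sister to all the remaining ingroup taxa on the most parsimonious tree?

Zyginus

The outgroup has state 'no' for every character, so 'yes' is the derived state throughout.
compound eyes (derived state 'yes') is unique to Litharia (autapomorphy; uninformative for grouping).
stipules present: derived state 'yes' in Litharia, Microax, and Microellus only — synapomorphy for {Litharia, Microax, Microellus}.
bioluminescent organ: derived state 'yes' in Microax only — an autapomorphy, so it tells us nothing about relationships among taxa.
book lungs (derived state 'yes') is shared by Litharia and Microellus — a synapomorphy uniting that clade.
hollow quills groups Litharia and Zyginus, which is incompatible with the clades supported by the remaining characters; treating it as convergent (homoplasy) costs fewer steps than any alternative tree.
Most parsimonious ingroup topology: (Zyginus,(Microax,(Microellus,Litharia))).
Zyginus is sister to the clade containing all other ingroup taxa, so it is the earliest-diverging (most basal) ingroup lineage.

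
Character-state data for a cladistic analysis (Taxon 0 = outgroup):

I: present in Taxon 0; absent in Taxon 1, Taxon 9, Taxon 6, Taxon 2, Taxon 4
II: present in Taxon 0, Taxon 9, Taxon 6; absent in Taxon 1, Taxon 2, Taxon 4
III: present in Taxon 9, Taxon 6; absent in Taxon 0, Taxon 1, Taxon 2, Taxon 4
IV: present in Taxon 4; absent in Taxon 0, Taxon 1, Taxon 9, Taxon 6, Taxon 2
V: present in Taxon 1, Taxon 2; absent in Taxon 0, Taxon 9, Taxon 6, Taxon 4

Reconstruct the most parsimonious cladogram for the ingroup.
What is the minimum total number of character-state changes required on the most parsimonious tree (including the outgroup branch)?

5

Character polarity is set by the outgroup: the derived state is whichever differs from the outgroup's state, so for I, II the derived state is 'absent', and for the remaining characters it is 'present'.
I (derived state 'absent') is shared by all ingroup taxa — unites the whole ingroup.
II: derived state 'absent' in Taxon 1, Taxon 2, and Taxon 4 only — synapomorphy for {Taxon 1, Taxon 2, Taxon 4}.
Only Taxon 6 and Taxon 9 show the derived state 'present' for III, supporting them as a clade.
IV: derived state 'present' in Taxon 4 only — an autapomorphy, so it tells us nothing about relationships among taxa.
Only Taxon 1 and Taxon 2 show the derived state 'present' for V, supporting them as a clade.
Most parsimonious ingroup topology: (((Taxon 1,Taxon 2),Taxon 4),(Taxon 9,Taxon 6)).
Changes per character on this tree: I: 1; II: 1; III: 1; IV: 1; V: 1.
Total = 5.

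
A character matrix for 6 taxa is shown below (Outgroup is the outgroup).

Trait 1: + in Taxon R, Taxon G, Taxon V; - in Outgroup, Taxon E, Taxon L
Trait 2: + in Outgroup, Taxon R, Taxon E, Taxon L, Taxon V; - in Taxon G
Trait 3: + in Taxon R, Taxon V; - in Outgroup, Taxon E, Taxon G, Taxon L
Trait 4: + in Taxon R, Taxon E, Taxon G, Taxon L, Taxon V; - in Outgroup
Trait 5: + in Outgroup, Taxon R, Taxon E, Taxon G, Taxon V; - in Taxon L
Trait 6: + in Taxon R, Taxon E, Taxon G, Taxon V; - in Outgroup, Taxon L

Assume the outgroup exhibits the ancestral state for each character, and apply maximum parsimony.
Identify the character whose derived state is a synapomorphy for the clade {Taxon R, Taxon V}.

Trait 3

Character polarity is set by the outgroup: the derived state is whichever differs from the outgroup's state, so for Trait 2, Trait 5 the derived state is '-', and for the remaining characters it is '+'.
Trait 1 (derived state '+') is shared by Taxon G, Taxon R, and Taxon V — a synapomorphy uniting that clade.
Trait 2 (derived state '-') is unique to Taxon G (autapomorphy; uninformative for grouping).
Trait 3 (derived state '+') is shared by Taxon R and Taxon V — a synapomorphy uniting that clade.
Trait 4 (derived state '+') is shared by all ingroup taxa — unites the whole ingroup.
Trait 5: derived state '-' in Taxon L only — an autapomorphy, so it tells us nothing about relationships among taxa.
Only Taxon E, Taxon G, Taxon R, and Taxon V show the derived state '+' for Trait 6, supporting them as a clade.
Most parsimonious ingroup topology: ((((Taxon R,Taxon V),Taxon G),Taxon E),Taxon L).
The clade {Taxon R, Taxon V} is supported by Trait 3: its derived state '+' occurs in exactly those taxa and in no other taxon (including the outgroup).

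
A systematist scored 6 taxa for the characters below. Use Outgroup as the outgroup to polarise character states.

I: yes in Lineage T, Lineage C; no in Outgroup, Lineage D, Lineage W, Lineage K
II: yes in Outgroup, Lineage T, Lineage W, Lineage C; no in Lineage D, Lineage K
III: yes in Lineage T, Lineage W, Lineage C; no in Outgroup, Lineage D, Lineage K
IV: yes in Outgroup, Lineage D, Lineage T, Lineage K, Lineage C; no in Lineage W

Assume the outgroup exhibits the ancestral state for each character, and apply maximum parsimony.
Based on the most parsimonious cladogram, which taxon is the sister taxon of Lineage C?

Character polarity is set by the outgroup: the derived state is whichever differs from the outgroup's state, so for II, IV the derived state is 'no', and for the remaining characters it is 'yes'.
I: derived state 'yes' in Lineage C and Lineage T only — synapomorphy for {Lineage C, Lineage T}.
II (derived state 'no') is shared by Lineage D and Lineage K — a synapomorphy uniting that clade.
Only Lineage C, Lineage T, and Lineage W show the derived state 'yes' for III, supporting them as a clade.
IV: derived state 'no' in Lineage W only — an autapomorphy, so it tells us nothing about relationships among taxa.
Most parsimonious ingroup topology: ((Lineage D,Lineage K),((Lineage T,Lineage C),Lineage W)).
Lineage C and Lineage T form a cherry on this tree, so they are sister taxa.

Lineage T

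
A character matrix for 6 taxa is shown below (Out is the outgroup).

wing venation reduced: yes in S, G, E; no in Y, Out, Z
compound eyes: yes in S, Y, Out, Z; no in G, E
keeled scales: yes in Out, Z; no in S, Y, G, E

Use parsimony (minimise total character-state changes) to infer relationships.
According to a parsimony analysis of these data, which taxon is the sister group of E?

Character polarity is set by the outgroup: the derived state is whichever differs from the outgroup's state, so for compound eyes, keeled scales the derived state is 'no', and for the remaining characters it is 'yes'.
wing venation reduced: derived state 'yes' in E, G, and S only — synapomorphy for {E, G, S}.
Only E and G show the derived state 'no' for compound eyes, supporting them as a clade.
Only E, G, S, and Y show the derived state 'no' for keeled scales, supporting them as a clade.
Most parsimonious ingroup topology: ((((E,G),S),Y),Z).
E and G form a cherry on this tree, so they are sister taxa.

G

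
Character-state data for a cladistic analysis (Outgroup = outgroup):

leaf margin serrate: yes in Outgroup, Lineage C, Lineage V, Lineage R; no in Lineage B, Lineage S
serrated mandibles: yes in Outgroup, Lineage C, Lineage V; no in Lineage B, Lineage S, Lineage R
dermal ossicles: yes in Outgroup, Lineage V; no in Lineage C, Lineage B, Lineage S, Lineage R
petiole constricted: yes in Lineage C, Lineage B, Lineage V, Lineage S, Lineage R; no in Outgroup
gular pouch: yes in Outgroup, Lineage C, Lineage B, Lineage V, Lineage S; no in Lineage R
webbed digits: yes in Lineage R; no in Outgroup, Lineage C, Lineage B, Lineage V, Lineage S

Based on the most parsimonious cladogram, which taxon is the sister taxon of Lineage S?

Character polarity is set by the outgroup: the derived state is whichever differs from the outgroup's state, so for leaf margin serrate, serrated mandibles, dermal ossicles, gular pouch the derived state is 'no', and for the remaining characters it is 'yes'.
leaf margin serrate: derived state 'no' in Lineage B and Lineage S only — synapomorphy for {Lineage B, Lineage S}.
Only Lineage B, Lineage R, and Lineage S show the derived state 'no' for serrated mandibles, supporting them as a clade.
dermal ossicles (derived state 'no') is shared by Lineage B, Lineage C, Lineage R, and Lineage S — a synapomorphy uniting that clade.
All ingroup taxa share the derived state 'yes' for petiole constricted; it defines the ingroup but does not resolve relationships within it.
gular pouch (derived state 'no') is unique to Lineage R (autapomorphy; uninformative for grouping).
webbed digits: derived state 'yes' in Lineage R only — an autapomorphy, so it tells us nothing about relationships among taxa.
Most parsimonious ingroup topology: ((((Lineage S,Lineage B),Lineage R),Lineage C),Lineage V).
Lineage S and Lineage B form a cherry on this tree, so they are sister taxa.

Lineage B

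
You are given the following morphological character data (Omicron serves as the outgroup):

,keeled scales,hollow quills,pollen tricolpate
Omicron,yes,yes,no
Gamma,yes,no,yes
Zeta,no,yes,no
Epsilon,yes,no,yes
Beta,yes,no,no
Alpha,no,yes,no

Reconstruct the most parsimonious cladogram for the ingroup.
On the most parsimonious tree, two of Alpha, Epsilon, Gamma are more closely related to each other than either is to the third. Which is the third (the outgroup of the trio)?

Character polarity is set by the outgroup: the derived state is whichever differs from the outgroup's state, so for keeled scales, hollow quills the derived state is 'no', and for the remaining characters it is 'yes'.
keeled scales (derived state 'no') is shared by Alpha and Zeta — a synapomorphy uniting that clade.
hollow quills (derived state 'no') is shared by Beta, Epsilon, and Gamma — a synapomorphy uniting that clade.
pollen tricolpate (derived state 'yes') is shared by Epsilon and Gamma — a synapomorphy uniting that clade.
Most parsimonious ingroup topology: (((Gamma,Epsilon),Beta),(Zeta,Alpha)).
Epsilon and Gamma share a more recent common ancestor with each other than either does with Alpha, so Alpha is the least closely related of the three.

Alpha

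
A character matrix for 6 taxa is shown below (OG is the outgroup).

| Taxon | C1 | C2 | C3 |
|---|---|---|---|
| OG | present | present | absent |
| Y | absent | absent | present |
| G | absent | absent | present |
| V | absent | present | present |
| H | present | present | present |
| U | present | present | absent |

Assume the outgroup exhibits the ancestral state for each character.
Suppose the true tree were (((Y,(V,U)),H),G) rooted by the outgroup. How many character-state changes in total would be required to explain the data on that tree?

7

Map each character onto (((Y,(V,U)),H),G) (rooted by OG) and count the minimum state changes it requires (Fitch parsimony):
C1: 3; C2: 2; C3: 2.
Total tree length = 7.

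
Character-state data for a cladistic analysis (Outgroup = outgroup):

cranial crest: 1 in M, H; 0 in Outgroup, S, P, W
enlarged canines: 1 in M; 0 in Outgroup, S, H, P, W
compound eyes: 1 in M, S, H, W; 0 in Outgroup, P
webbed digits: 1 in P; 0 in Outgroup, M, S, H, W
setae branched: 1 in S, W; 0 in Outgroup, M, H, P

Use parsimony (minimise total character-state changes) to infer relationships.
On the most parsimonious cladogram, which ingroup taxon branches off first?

P

The outgroup has state '0' for every character, so '1' is the derived state throughout.
cranial crest: derived state '1' in H and M only — synapomorphy for {H, M}.
enlarged canines (derived state '1') is unique to M (autapomorphy; uninformative for grouping).
compound eyes: derived state '1' in H, M, S, and W only — synapomorphy for {H, M, S, W}.
webbed digits: derived state '1' in P only — an autapomorphy, so it tells us nothing about relationships among taxa.
Only S and W show the derived state '1' for setae branched, supporting them as a clade.
Most parsimonious ingroup topology: (((M,H),(S,W)),P).
P is sister to the clade containing all other ingroup taxa, so it is the earliest-diverging (most basal) ingroup lineage.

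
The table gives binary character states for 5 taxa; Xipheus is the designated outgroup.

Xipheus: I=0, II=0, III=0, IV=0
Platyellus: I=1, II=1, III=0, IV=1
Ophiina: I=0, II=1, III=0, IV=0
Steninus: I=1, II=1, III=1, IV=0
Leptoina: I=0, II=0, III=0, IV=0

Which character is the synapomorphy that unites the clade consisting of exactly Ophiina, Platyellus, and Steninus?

II

The outgroup has state '0' for every character, so '1' is the derived state throughout.
I: derived state '1' in Platyellus and Steninus only — synapomorphy for {Platyellus, Steninus}.
II (derived state '1') is shared by Ophiina, Platyellus, and Steninus — a synapomorphy uniting that clade.
III: derived state '1' in Steninus only — an autapomorphy, so it tells us nothing about relationships among taxa.
IV (derived state '1') is unique to Platyellus (autapomorphy; uninformative for grouping).
Most parsimonious ingroup topology: (((Platyellus,Steninus),Ophiina),Leptoina).
The clade {Ophiina, Platyellus, Steninus} is supported by II: its derived state '1' occurs in exactly those taxa and in no other taxon (including the outgroup).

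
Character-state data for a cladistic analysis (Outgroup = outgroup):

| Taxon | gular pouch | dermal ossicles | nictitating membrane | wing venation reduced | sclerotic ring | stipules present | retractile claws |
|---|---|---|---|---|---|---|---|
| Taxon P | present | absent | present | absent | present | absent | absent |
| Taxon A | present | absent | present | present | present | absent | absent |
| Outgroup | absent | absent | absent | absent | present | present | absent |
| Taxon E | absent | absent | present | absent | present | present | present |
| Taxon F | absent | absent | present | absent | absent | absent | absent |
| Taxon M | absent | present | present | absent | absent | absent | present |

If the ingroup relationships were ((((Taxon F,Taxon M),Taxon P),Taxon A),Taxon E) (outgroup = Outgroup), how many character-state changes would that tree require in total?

Map each character onto ((((Taxon F,Taxon M),Taxon P),Taxon A),Taxon E) (rooted by Outgroup) and count the minimum state changes it requires (Fitch parsimony):
gular pouch: 2; dermal ossicles: 1; nictitating membrane: 1; wing venation reduced: 1; sclerotic ring: 1; stipules present: 1; retractile claws: 2.
Total tree length = 9.

9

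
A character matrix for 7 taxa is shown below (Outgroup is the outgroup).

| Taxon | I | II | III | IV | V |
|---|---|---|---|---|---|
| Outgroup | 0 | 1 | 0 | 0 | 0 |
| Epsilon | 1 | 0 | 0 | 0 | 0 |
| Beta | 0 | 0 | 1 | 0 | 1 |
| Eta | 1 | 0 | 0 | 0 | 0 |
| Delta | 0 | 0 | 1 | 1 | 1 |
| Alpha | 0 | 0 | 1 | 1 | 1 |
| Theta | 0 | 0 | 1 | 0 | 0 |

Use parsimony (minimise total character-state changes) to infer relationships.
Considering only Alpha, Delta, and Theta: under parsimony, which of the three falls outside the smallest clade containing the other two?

Theta

Character polarity is set by the outgroup: the derived state is whichever differs from the outgroup's state, so for II the derived state is '0', and for the remaining characters it is '1'.
Only Epsilon and Eta show the derived state '1' for I, supporting them as a clade.
II (derived state '0') is shared by all ingroup taxa — unites the whole ingroup.
Only Alpha, Beta, Delta, and Theta show the derived state '1' for III, supporting them as a clade.
Only Alpha and Delta show the derived state '1' for IV, supporting them as a clade.
V (derived state '1') is shared by Alpha, Beta, and Delta — a synapomorphy uniting that clade.
Most parsimonious ingroup topology: ((Epsilon,Eta),((Beta,(Delta,Alpha)),Theta)).
Delta and Alpha share a more recent common ancestor with each other than either does with Theta, so Theta is the least closely related of the three.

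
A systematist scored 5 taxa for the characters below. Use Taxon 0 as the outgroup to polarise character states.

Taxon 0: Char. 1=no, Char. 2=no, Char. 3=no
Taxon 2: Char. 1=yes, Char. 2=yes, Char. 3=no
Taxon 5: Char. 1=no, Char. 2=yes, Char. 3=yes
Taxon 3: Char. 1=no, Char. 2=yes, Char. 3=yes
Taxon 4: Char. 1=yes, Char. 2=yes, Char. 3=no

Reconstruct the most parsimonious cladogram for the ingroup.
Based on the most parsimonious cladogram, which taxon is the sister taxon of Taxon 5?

Taxon 3

The outgroup has state 'no' for every character, so 'yes' is the derived state throughout.
Char. 1 (derived state 'yes') is shared by Taxon 2 and Taxon 4 — a synapomorphy uniting that clade.
All ingroup taxa share the derived state 'yes' for Char. 2; it defines the ingroup but does not resolve relationships within it.
Char. 3 (derived state 'yes') is shared by Taxon 3 and Taxon 5 — a synapomorphy uniting that clade.
Most parsimonious ingroup topology: ((Taxon 2,Taxon 4),(Taxon 5,Taxon 3)).
Taxon 5 and Taxon 3 form a cherry on this tree, so they are sister taxa.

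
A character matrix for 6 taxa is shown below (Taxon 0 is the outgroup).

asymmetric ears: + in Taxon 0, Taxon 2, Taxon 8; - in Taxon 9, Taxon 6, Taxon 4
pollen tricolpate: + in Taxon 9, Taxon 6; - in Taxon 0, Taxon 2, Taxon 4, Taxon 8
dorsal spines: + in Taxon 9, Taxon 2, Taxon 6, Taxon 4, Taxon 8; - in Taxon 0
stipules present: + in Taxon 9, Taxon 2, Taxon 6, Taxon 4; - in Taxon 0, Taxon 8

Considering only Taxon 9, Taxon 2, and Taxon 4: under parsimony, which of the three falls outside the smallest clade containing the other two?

Taxon 2

Character polarity is set by the outgroup: the derived state is whichever differs from the outgroup's state, so for asymmetric ears the derived state is '-', and for the remaining characters it is '+'.
asymmetric ears (derived state '-') is shared by Taxon 4, Taxon 6, and Taxon 9 — a synapomorphy uniting that clade.
Only Taxon 6 and Taxon 9 show the derived state '+' for pollen tricolpate, supporting them as a clade.
dorsal spines (derived state '+') is shared by all ingroup taxa — unites the whole ingroup.
stipules present: derived state '+' in Taxon 2, Taxon 4, Taxon 6, and Taxon 9 only — synapomorphy for {Taxon 2, Taxon 4, Taxon 6, Taxon 9}.
Most parsimonious ingroup topology: ((((Taxon 9,Taxon 6),Taxon 4),Taxon 2),Taxon 8).
Taxon 4 and Taxon 9 share a more recent common ancestor with each other than either does with Taxon 2, so Taxon 2 is the least closely related of the three.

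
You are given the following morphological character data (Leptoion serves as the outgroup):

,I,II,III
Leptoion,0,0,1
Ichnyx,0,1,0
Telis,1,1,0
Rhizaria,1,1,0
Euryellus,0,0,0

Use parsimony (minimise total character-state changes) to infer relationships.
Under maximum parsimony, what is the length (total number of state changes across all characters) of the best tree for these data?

Character polarity is set by the outgroup: the derived state is whichever differs from the outgroup's state, so for III the derived state is '0', and for the remaining characters it is '1'.
I: derived state '1' in Rhizaria and Telis only — synapomorphy for {Rhizaria, Telis}.
II: derived state '1' in Ichnyx, Rhizaria, and Telis only — synapomorphy for {Ichnyx, Rhizaria, Telis}.
All ingroup taxa share the derived state '0' for III; it defines the ingroup but does not resolve relationships within it.
Most parsimonious ingroup topology: ((Ichnyx,(Telis,Rhizaria)),Euryellus).
Changes per character on this tree: I: 1; II: 1; III: 1.
Total = 3.

3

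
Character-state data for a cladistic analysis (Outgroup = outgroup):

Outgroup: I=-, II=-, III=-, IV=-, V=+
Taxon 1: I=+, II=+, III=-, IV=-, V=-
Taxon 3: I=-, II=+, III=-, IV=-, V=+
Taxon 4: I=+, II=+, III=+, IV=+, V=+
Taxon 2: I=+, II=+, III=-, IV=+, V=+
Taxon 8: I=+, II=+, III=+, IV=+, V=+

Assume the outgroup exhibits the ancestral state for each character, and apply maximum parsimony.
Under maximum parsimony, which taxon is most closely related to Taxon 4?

Taxon 8

Character polarity is set by the outgroup: the derived state is whichever differs from the outgroup's state, so for V the derived state is '-', and for the remaining characters it is '+'.
Only Taxon 1, Taxon 2, Taxon 4, and Taxon 8 show the derived state '+' for I, supporting them as a clade.
All ingroup taxa share the derived state '+' for II; it defines the ingroup but does not resolve relationships within it.
III (derived state '+') is shared by Taxon 4 and Taxon 8 — a synapomorphy uniting that clade.
IV: derived state '+' in Taxon 2, Taxon 4, and Taxon 8 only — synapomorphy for {Taxon 2, Taxon 4, Taxon 8}.
V (derived state '-') is unique to Taxon 1 (autapomorphy; uninformative for grouping).
Most parsimonious ingroup topology: ((Taxon 1,((Taxon 4,Taxon 8),Taxon 2)),Taxon 3).
Taxon 4 and Taxon 8 form a cherry on this tree, so they are sister taxa.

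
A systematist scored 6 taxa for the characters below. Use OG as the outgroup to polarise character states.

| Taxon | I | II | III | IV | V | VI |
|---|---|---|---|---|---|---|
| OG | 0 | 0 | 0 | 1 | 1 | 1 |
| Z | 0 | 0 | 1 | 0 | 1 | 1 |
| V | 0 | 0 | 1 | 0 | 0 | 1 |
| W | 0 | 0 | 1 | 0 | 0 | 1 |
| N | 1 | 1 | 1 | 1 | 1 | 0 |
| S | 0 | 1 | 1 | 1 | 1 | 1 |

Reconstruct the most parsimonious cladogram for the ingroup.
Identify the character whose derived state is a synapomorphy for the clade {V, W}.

V

Character polarity is set by the outgroup: the derived state is whichever differs from the outgroup's state, so for IV, V, VI the derived state is '0', and for the remaining characters it is '1'.
I (derived state '1') is unique to N (autapomorphy; uninformative for grouping).
II (derived state '1') is shared by N and S — a synapomorphy uniting that clade.
III (derived state '1') is shared by all ingroup taxa — unites the whole ingroup.
IV: derived state '0' in V, W, and Z only — synapomorphy for {V, W, Z}.
V: derived state '0' in V and W only — synapomorphy for {V, W}.
VI (derived state '0') is unique to N (autapomorphy; uninformative for grouping).
Most parsimonious ingroup topology: ((Z,(V,W)),(N,S)).
The clade {V, W} is supported by V: its derived state '0' occurs in exactly those taxa and in no other taxon (including the outgroup).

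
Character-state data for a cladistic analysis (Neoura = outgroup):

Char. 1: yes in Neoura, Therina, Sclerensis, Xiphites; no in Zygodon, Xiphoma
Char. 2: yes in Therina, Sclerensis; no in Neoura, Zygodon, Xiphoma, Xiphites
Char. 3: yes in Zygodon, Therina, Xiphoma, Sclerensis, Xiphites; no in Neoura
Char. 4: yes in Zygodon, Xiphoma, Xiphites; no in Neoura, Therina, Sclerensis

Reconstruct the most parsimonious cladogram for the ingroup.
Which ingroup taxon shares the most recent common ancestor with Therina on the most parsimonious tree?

Character polarity is set by the outgroup: the derived state is whichever differs from the outgroup's state, so for Char. 1 the derived state is 'no', and for the remaining characters it is 'yes'.
Char. 1 (derived state 'no') is shared by Xiphoma and Zygodon — a synapomorphy uniting that clade.
Only Sclerensis and Therina show the derived state 'yes' for Char. 2, supporting them as a clade.
Char. 3 (derived state 'yes') is shared by all ingroup taxa — unites the whole ingroup.
Char. 4 (derived state 'yes') is shared by Xiphites, Xiphoma, and Zygodon — a synapomorphy uniting that clade.
Most parsimonious ingroup topology: (((Zygodon,Xiphoma),Xiphites),(Therina,Sclerensis)).
Therina and Sclerensis form a cherry on this tree, so they are sister taxa.

Sclerensis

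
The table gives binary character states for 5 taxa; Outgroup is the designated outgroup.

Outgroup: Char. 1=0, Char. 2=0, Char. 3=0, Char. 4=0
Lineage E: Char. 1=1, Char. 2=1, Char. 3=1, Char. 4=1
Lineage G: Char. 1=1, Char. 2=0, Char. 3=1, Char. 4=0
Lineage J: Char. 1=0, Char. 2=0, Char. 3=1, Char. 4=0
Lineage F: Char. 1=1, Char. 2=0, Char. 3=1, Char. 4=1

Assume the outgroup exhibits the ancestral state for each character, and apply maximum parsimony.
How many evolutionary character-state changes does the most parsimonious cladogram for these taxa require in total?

4

The outgroup has state '0' for every character, so '1' is the derived state throughout.
Only Lineage E, Lineage F, and Lineage G show the derived state '1' for Char. 1, supporting them as a clade.
Char. 2 (derived state '1') is unique to Lineage E (autapomorphy; uninformative for grouping).
All ingroup taxa share the derived state '1' for Char. 3; it defines the ingroup but does not resolve relationships within it.
Only Lineage E and Lineage F show the derived state '1' for Char. 4, supporting them as a clade.
Most parsimonious ingroup topology: (((Lineage E,Lineage F),Lineage G),Lineage J).
Changes per character on this tree: Char. 1: 1; Char. 2: 1; Char. 3: 1; Char. 4: 1.
Total = 4.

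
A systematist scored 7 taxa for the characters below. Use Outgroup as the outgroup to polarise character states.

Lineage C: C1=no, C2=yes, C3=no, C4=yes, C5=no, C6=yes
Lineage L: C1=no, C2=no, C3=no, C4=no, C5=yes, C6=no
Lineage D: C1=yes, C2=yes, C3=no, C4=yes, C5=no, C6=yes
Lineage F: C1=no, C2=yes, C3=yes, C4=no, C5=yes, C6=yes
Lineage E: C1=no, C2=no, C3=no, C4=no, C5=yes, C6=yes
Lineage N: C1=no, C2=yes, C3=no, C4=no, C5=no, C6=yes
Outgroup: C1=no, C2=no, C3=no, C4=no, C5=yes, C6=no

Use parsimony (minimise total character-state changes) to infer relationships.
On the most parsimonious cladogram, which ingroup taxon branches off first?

Lineage L

Character polarity is set by the outgroup: the derived state is whichever differs from the outgroup's state, so for C5 the derived state is 'no', and for the remaining characters it is 'yes'.
C1: derived state 'yes' in Lineage D only — an autapomorphy, so it tells us nothing about relationships among taxa.
C2: derived state 'yes' in Lineage C, Lineage D, Lineage F, and Lineage N only — synapomorphy for {Lineage C, Lineage D, Lineage F, Lineage N}.
C3 (derived state 'yes') is unique to Lineage F (autapomorphy; uninformative for grouping).
C4 (derived state 'yes') is shared by Lineage C and Lineage D — a synapomorphy uniting that clade.
Only Lineage C, Lineage D, and Lineage N show the derived state 'no' for C5, supporting them as a clade.
C6: derived state 'yes' in Lineage C, Lineage D, Lineage E, Lineage F, and Lineage N only — synapomorphy for {Lineage C, Lineage D, Lineage E, Lineage F, Lineage N}.
Most parsimonious ingroup topology: (Lineage L,((((Lineage D,Lineage C),Lineage N),Lineage F),Lineage E)).
Lineage L is sister to the clade containing all other ingroup taxa, so it is the earliest-diverging (most basal) ingroup lineage.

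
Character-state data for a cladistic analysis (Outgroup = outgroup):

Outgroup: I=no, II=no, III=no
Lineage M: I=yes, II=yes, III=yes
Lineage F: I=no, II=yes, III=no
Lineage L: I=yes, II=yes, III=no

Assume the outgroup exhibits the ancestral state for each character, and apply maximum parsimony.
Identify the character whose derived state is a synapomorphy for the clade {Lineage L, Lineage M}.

I

The outgroup has state 'no' for every character, so 'yes' is the derived state throughout.
I: derived state 'yes' in Lineage L and Lineage M only — synapomorphy for {Lineage L, Lineage M}.
II (derived state 'yes') is shared by all ingroup taxa — unites the whole ingroup.
III (derived state 'yes') is unique to Lineage M (autapomorphy; uninformative for grouping).
Most parsimonious ingroup topology: ((Lineage M,Lineage L),Lineage F).
The clade {Lineage L, Lineage M} is supported by I: its derived state 'yes' occurs in exactly those taxa and in no other taxon (including the outgroup).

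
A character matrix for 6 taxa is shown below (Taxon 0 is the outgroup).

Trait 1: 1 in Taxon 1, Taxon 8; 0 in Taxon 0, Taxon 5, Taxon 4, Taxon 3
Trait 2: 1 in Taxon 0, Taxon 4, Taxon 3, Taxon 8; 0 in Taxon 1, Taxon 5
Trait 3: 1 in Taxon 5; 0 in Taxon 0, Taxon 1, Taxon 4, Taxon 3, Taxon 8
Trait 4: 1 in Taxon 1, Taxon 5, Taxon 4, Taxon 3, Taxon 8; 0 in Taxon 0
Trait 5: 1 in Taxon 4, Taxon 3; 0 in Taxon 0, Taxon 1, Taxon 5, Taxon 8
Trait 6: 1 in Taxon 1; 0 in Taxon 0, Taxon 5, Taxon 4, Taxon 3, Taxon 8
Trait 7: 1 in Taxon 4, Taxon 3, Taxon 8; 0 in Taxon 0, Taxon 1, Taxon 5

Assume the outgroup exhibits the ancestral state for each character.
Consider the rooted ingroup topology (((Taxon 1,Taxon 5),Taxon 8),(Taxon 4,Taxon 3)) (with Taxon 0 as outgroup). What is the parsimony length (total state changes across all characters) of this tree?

9

Map each character onto (((Taxon 1,Taxon 5),Taxon 8),(Taxon 4,Taxon 3)) (rooted by Taxon 0) and count the minimum state changes it requires (Fitch parsimony):
Trait 1: 2; Trait 2: 1; Trait 3: 1; Trait 4: 1; Trait 5: 1; Trait 6: 1; Trait 7: 2.
Total tree length = 9.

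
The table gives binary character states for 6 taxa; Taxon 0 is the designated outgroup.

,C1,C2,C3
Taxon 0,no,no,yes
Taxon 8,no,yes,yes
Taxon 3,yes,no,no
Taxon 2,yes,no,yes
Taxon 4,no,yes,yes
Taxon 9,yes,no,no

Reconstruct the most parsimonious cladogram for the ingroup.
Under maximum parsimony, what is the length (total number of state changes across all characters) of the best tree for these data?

Character polarity is set by the outgroup: the derived state is whichever differs from the outgroup's state, so for C3 the derived state is 'no', and for the remaining characters it is 'yes'.
C1 (derived state 'yes') is shared by Taxon 2, Taxon 3, and Taxon 9 — a synapomorphy uniting that clade.
Only Taxon 4 and Taxon 8 show the derived state 'yes' for C2, supporting them as a clade.
C3 (derived state 'no') is shared by Taxon 3 and Taxon 9 — a synapomorphy uniting that clade.
Most parsimonious ingroup topology: (((Taxon 3,Taxon 9),Taxon 2),(Taxon 8,Taxon 4)).
Changes per character on this tree: C1: 1; C2: 1; C3: 1.
Total = 3.

3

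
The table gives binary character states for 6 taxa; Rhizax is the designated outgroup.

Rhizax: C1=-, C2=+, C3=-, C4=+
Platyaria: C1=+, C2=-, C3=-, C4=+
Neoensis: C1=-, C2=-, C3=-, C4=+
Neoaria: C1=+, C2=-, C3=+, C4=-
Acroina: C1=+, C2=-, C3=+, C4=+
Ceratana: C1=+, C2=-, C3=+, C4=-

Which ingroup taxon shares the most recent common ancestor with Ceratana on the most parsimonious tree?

Neoaria

Character polarity is set by the outgroup: the derived state is whichever differs from the outgroup's state, so for C2, C4 the derived state is '-', and for the remaining characters it is '+'.
C1 (derived state '+') is shared by Acroina, Ceratana, Neoaria, and Platyaria — a synapomorphy uniting that clade.
C2 (derived state '-') is shared by all ingroup taxa — unites the whole ingroup.
C3: derived state '+' in Acroina, Ceratana, and Neoaria only — synapomorphy for {Acroina, Ceratana, Neoaria}.
C4: derived state '-' in Ceratana and Neoaria only — synapomorphy for {Ceratana, Neoaria}.
Most parsimonious ingroup topology: ((Platyaria,((Neoaria,Ceratana),Acroina)),Neoensis).
Ceratana and Neoaria form a cherry on this tree, so they are sister taxa.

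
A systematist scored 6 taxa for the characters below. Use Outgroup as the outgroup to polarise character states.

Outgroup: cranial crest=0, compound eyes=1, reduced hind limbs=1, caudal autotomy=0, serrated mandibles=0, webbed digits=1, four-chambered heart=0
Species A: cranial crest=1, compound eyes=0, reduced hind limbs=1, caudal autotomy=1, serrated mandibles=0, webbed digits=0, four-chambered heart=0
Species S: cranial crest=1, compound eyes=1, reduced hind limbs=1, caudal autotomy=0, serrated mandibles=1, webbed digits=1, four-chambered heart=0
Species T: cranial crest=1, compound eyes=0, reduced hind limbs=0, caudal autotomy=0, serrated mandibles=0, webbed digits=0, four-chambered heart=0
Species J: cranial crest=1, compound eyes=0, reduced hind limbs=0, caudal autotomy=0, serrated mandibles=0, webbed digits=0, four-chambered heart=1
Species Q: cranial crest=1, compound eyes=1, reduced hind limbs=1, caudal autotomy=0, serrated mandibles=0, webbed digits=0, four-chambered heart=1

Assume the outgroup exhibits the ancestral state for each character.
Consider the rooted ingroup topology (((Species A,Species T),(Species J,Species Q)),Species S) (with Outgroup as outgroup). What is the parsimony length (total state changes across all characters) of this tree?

9

Map each character onto (((Species A,Species T),(Species J,Species Q)),Species S) (rooted by Outgroup) and count the minimum state changes it requires (Fitch parsimony):
cranial crest: 1; compound eyes: 2; reduced hind limbs: 2; caudal autotomy: 1; serrated mandibles: 1; webbed digits: 1; four-chambered heart: 1.
Total tree length = 9.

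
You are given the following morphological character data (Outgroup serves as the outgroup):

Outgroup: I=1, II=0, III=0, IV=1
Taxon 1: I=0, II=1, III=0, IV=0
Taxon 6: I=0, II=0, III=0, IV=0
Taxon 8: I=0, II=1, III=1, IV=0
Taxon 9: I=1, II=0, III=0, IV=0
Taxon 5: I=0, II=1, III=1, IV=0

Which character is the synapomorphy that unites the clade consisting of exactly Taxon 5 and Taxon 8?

Character polarity is set by the outgroup: the derived state is whichever differs from the outgroup's state, so for I, IV the derived state is '0', and for the remaining characters it is '1'.
I: derived state '0' in Taxon 1, Taxon 5, Taxon 6, and Taxon 8 only — synapomorphy for {Taxon 1, Taxon 5, Taxon 6, Taxon 8}.
II: derived state '1' in Taxon 1, Taxon 5, and Taxon 8 only — synapomorphy for {Taxon 1, Taxon 5, Taxon 8}.
III: derived state '1' in Taxon 5 and Taxon 8 only — synapomorphy for {Taxon 5, Taxon 8}.
IV (derived state '0') is shared by all ingroup taxa — unites the whole ingroup.
Most parsimonious ingroup topology: (((Taxon 1,(Taxon 8,Taxon 5)),Taxon 6),Taxon 9).
The clade {Taxon 5, Taxon 8} is supported by III: its derived state '1' occurs in exactly those taxa and in no other taxon (including the outgroup).

III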